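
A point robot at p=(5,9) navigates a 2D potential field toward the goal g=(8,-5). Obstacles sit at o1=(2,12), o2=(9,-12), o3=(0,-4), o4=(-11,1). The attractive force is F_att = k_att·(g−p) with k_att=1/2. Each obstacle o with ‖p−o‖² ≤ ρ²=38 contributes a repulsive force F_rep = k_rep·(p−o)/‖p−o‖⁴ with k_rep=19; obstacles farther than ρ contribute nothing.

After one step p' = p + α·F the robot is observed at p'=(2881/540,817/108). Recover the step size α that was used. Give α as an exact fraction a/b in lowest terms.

F_att = 1/2·(g−p) = 1/2·(3,-14) = (1.5000,-7.0000)
o1: d²=18 ≤ ρ²=38; F_rep = 19·(3,-3)/18² = (0.1759,-0.1759)
o2: d²=457 > ρ²=38 → inactive
o3: d²=194 > ρ²=38 → inactive
o4: d²=320 > ρ²=38 → inactive
F = F_att + ΣF_rep = (1.6759,-7.1759)
Δp = p'−p = (0.3352,-1.4352); α = Δx/Fx = (181/540) / (181/108) = 1/5
check: Δy/Fy = (-155/108) / (-775/108) = 1/5 ✓

α = 1/5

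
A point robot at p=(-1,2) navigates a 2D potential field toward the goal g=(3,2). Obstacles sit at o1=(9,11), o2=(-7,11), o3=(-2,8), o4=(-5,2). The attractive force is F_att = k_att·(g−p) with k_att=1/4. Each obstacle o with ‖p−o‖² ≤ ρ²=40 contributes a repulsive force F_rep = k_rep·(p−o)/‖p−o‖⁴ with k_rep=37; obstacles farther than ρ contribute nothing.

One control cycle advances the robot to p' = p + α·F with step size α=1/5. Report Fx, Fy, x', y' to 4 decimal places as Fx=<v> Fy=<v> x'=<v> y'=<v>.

Fx=1.6052 Fy=-0.1622 x'=-0.6790 y'=1.9676

F_att = 1/4·(g−p) = 1/4·(4,0) = (1.0000,0.0000)
o1: d²=181 > ρ²=40 → inactive
o2: d²=117 > ρ²=40 → inactive
o3: d²=37 ≤ ρ²=40; F_rep = 37·(1,-6)/37² = (0.0270,-0.1622)
o4: d²=16 ≤ ρ²=40; F_rep = 37·(4,0)/16² = (0.5781,0.0000)
F = F_att + ΣF_rep = (1.6052,-0.1622)
p' = p + 1/5·F = (-0.6790,1.9676)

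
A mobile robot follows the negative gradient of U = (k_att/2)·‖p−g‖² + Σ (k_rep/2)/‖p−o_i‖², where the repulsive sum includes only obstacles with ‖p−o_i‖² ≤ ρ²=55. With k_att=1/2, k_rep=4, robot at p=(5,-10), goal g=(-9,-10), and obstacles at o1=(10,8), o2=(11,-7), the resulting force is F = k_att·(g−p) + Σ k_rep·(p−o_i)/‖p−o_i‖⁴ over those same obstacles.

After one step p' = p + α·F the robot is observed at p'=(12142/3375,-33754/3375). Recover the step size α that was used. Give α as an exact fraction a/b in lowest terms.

α = 1/5

F_att = 1/2·(g−p) = 1/2·(-14,0) = (-7.0000,0.0000)
o1: d²=349 > ρ²=55 → inactive
o2: d²=45 ≤ ρ²=55; F_rep = 4·(-6,-3)/45² = (-0.0119,-0.0059)
F = F_att + ΣF_rep = (-7.0119,-0.0059)
Δp = p'−p = (-1.4024,-0.0012); α = Δx/Fx = (-4733/3375) / (-4733/675) = 1/5
check: Δy/Fy = (-4/3375) / (-4/675) = 1/5 ✓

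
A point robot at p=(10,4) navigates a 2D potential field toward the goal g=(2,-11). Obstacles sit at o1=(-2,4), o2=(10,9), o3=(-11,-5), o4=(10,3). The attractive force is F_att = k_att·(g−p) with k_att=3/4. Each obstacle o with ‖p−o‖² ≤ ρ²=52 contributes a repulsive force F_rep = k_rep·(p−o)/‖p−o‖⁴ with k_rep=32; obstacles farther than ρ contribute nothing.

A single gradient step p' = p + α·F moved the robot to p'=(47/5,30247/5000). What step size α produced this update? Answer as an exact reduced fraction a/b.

F_att = 3/4·(g−p) = 3/4·(-8,-15) = (-6.0000,-11.2500)
o1: d²=144 > ρ²=52 → inactive
o2: d²=25 ≤ ρ²=52; F_rep = 32·(0,-5)/25² = (0.0000,-0.2560)
o3: d²=522 > ρ²=52 → inactive
o4: d²=1 ≤ ρ²=52; F_rep = 32·(0,1)/1² = (0.0000,32.0000)
F = F_att + ΣF_rep = (-6.0000,20.4940)
Δp = p'−p = (-0.6000,2.0494); α = Δx/Fx = (-3/5) / (-6) = 1/10
check: Δy/Fy = (10247/5000) / (10247/500) = 1/10 ✓

α = 1/10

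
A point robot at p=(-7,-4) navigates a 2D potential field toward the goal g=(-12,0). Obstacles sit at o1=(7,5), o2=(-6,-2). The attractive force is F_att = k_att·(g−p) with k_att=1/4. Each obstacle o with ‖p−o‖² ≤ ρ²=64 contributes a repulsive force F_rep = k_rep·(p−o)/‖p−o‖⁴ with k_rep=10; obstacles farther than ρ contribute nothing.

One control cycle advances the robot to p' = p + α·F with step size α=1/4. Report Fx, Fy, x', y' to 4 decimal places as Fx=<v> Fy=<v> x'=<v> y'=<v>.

F_att = 1/4·(g−p) = 1/4·(-5,4) = (-1.2500,1.0000)
o1: d²=277 > ρ²=64 → inactive
o2: d²=5 ≤ ρ²=64; F_rep = 10·(-1,-2)/5² = (-0.4000,-0.8000)
F = F_att + ΣF_rep = (-1.6500,0.2000)
p' = p + 1/4·F = (-7.4125,-3.9500)

Fx=-1.6500 Fy=0.2000 x'=-7.4125 y'=-3.9500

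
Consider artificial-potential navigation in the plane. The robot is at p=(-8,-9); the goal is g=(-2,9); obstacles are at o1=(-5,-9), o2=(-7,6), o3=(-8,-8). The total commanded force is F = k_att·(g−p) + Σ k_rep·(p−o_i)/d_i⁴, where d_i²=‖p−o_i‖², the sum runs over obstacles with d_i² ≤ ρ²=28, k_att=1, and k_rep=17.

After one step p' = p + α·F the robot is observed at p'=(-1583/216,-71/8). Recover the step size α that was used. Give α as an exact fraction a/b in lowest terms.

F_att = 1·(g−p) = 1·(6,18) = (6.0000,18.0000)
o1: d²=9 ≤ ρ²=28; F_rep = 17·(-3,0)/9² = (-0.6296,0.0000)
o2: d²=226 > ρ²=28 → inactive
o3: d²=1 ≤ ρ²=28; F_rep = 17·(0,-1)/1² = (0.0000,-17.0000)
F = F_att + ΣF_rep = (5.3704,1.0000)
Δp = p'−p = (0.6713,0.1250); α = Δx/Fx = (145/216) / (145/27) = 1/8
check: Δy/Fy = (1/8) / (1) = 1/8 ✓

α = 1/8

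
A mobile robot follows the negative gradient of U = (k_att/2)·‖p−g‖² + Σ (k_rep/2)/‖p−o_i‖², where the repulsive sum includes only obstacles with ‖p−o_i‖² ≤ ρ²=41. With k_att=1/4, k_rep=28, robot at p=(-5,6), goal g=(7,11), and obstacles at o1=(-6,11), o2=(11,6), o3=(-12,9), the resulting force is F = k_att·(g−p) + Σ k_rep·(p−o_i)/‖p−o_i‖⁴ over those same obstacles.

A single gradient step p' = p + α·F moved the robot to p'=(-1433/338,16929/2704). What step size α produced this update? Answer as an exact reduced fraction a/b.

F_att = 1/4·(g−p) = 1/4·(12,5) = (3.0000,1.2500)
o1: d²=26 ≤ ρ²=41; F_rep = 28·(1,-5)/26² = (0.0414,-0.2071)
o2: d²=256 > ρ²=41 → inactive
o3: d²=58 > ρ²=41 → inactive
F = F_att + ΣF_rep = (3.0414,1.0429)
Δp = p'−p = (0.7604,0.2607); α = Δx/Fx = (257/338) / (514/169) = 1/4
check: Δy/Fy = (705/2704) / (705/676) = 1/4 ✓

α = 1/4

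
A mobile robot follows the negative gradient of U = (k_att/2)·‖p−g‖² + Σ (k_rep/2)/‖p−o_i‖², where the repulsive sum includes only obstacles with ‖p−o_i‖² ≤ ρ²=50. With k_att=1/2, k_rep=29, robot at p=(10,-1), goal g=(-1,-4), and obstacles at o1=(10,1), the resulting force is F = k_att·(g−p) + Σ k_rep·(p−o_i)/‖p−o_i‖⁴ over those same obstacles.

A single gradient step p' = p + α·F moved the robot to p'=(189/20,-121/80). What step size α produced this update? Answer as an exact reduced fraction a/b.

F_att = 1/2·(g−p) = 1/2·(-11,-3) = (-5.5000,-1.5000)
o1: d²=4 ≤ ρ²=50; F_rep = 29·(0,-2)/4² = (0.0000,-3.6250)
F = F_att + ΣF_rep = (-5.5000,-5.1250)
Δp = p'−p = (-0.5500,-0.5125); α = Δx/Fx = (-11/20) / (-11/2) = 1/10
check: Δy/Fy = (-41/80) / (-41/8) = 1/10 ✓

α = 1/10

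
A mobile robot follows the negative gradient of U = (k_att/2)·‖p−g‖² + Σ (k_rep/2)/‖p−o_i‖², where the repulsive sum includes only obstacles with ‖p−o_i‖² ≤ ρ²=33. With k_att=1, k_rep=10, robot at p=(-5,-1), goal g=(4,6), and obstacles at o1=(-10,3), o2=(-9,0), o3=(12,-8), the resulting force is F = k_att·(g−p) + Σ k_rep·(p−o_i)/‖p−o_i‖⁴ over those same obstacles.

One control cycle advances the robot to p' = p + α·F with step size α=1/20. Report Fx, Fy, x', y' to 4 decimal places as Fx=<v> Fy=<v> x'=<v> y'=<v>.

F_att = 1·(g−p) = 1·(9,7) = (9.0000,7.0000)
o1: d²=41 > ρ²=33 → inactive
o2: d²=17 ≤ ρ²=33; F_rep = 10·(4,-1)/17² = (0.1384,-0.0346)
o3: d²=338 > ρ²=33 → inactive
F = F_att + ΣF_rep = (9.1384,6.9654)
p' = p + 1/20·F = (-4.5431,-0.6517)

Fx=9.1384 Fy=6.9654 x'=-4.5431 y'=-0.6517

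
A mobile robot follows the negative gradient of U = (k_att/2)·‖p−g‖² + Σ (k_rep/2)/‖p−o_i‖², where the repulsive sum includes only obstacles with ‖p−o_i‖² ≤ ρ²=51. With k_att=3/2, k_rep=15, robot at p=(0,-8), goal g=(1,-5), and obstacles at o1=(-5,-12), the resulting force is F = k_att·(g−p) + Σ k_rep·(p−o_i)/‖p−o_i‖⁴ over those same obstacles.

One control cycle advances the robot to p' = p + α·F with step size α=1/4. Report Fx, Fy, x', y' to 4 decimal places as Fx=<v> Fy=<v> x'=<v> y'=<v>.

F_att = 3/2·(g−p) = 3/2·(1,3) = (1.5000,4.5000)
o1: d²=41 ≤ ρ²=51; F_rep = 15·(5,4)/41² = (0.0446,0.0357)
F = F_att + ΣF_rep = (1.5446,4.5357)
p' = p + 1/4·F = (0.3862,-6.8661)

Fx=1.5446 Fy=4.5357 x'=0.3862 y'=-6.8661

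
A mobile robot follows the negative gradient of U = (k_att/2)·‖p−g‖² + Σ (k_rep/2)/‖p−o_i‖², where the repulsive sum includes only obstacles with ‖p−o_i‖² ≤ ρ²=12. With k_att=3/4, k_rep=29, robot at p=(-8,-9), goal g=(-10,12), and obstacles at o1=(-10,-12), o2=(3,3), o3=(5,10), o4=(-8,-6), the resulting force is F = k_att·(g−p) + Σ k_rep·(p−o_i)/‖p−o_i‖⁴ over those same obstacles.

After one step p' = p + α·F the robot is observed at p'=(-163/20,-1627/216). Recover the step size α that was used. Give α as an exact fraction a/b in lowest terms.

F_att = 3/4·(g−p) = 3/4·(-2,21) = (-1.5000,15.7500)
o1: d²=13 > ρ²=12 → inactive
o2: d²=265 > ρ²=12 → inactive
o3: d²=530 > ρ²=12 → inactive
o4: d²=9 ≤ ρ²=12; F_rep = 29·(0,-3)/9² = (0.0000,-1.0741)
F = F_att + ΣF_rep = (-1.5000,14.6759)
Δp = p'−p = (-0.1500,1.4676); α = Δx/Fx = (-3/20) / (-3/2) = 1/10
check: Δy/Fy = (317/216) / (1585/108) = 1/10 ✓

α = 1/10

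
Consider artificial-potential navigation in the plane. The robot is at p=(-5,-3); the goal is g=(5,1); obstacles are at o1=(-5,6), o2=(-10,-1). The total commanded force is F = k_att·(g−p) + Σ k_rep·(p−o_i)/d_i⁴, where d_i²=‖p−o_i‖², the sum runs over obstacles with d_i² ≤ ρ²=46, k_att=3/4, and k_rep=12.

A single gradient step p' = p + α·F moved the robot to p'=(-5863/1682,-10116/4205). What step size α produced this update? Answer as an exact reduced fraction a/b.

F_att = 3/4·(g−p) = 3/4·(10,4) = (7.5000,3.0000)
o1: d²=81 > ρ²=46 → inactive
o2: d²=29 ≤ ρ²=46; F_rep = 12·(5,-2)/29² = (0.0713,-0.0285)
F = F_att + ΣF_rep = (7.5713,2.9715)
Δp = p'−p = (1.5143,0.5943); α = Δx/Fx = (2547/1682) / (12735/1682) = 1/5
check: Δy/Fy = (2499/4205) / (2499/841) = 1/5 ✓

α = 1/5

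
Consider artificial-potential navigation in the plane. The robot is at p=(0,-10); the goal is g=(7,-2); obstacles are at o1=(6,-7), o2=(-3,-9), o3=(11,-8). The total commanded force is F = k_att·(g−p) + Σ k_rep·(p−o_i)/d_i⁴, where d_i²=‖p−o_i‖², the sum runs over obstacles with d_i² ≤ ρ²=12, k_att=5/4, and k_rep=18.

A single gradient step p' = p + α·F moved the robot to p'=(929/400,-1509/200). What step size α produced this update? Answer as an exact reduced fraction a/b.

α = 1/4

F_att = 5/4·(g−p) = 5/4·(7,8) = (8.7500,10.0000)
o1: d²=45 > ρ²=12 → inactive
o2: d²=10 ≤ ρ²=12; F_rep = 18·(3,-1)/10² = (0.5400,-0.1800)
o3: d²=125 > ρ²=12 → inactive
F = F_att + ΣF_rep = (9.2900,9.8200)
Δp = p'−p = (2.3225,2.4550); α = Δx/Fx = (929/400) / (929/100) = 1/4
check: Δy/Fy = (491/200) / (491/50) = 1/4 ✓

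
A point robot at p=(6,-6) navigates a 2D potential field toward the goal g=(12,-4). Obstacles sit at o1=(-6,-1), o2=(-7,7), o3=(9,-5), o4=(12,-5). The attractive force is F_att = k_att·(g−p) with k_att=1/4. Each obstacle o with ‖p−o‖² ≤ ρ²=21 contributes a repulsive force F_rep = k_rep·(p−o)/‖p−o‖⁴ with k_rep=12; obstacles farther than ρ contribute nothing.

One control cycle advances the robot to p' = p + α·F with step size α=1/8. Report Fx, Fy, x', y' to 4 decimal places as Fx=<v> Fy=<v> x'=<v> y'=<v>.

F_att = 1/4·(g−p) = 1/4·(6,2) = (1.5000,0.5000)
o1: d²=169 > ρ²=21 → inactive
o2: d²=338 > ρ²=21 → inactive
o3: d²=10 ≤ ρ²=21; F_rep = 12·(-3,-1)/10² = (-0.3600,-0.1200)
o4: d²=37 > ρ²=21 → inactive
F = F_att + ΣF_rep = (1.1400,0.3800)
p' = p + 1/8·F = (6.1425,-5.9525)

Fx=1.1400 Fy=0.3800 x'=6.1425 y'=-5.9525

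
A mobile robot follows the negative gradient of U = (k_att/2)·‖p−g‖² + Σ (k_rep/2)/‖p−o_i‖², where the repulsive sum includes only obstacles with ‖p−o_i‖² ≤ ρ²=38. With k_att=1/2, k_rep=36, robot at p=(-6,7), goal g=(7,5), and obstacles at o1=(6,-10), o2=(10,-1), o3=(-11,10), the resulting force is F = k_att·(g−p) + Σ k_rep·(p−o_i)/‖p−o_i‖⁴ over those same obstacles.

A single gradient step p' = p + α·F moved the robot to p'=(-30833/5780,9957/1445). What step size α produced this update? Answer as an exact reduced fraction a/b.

α = 1/10

F_att = 1/2·(g−p) = 1/2·(13,-2) = (6.5000,-1.0000)
o1: d²=433 > ρ²=38 → inactive
o2: d²=320 > ρ²=38 → inactive
o3: d²=34 ≤ ρ²=38; F_rep = 36·(5,-3)/34² = (0.1557,-0.0934)
F = F_att + ΣF_rep = (6.6557,-1.0934)
Δp = p'−p = (0.6656,-0.1093); α = Δx/Fx = (3847/5780) / (3847/578) = 1/10
check: Δy/Fy = (-158/1445) / (-316/289) = 1/10 ✓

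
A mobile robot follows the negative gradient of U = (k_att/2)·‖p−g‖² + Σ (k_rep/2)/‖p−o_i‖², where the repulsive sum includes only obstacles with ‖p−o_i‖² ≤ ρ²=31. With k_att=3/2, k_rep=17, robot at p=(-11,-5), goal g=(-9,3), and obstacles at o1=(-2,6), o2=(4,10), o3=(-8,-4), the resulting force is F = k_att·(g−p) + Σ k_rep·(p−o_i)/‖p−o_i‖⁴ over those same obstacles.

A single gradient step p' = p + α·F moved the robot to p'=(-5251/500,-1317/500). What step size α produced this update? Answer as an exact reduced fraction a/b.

α = 1/5

F_att = 3/2·(g−p) = 3/2·(2,8) = (3.0000,12.0000)
o1: d²=202 > ρ²=31 → inactive
o2: d²=450 > ρ²=31 → inactive
o3: d²=10 ≤ ρ²=31; F_rep = 17·(-3,-1)/10² = (-0.5100,-0.1700)
F = F_att + ΣF_rep = (2.4900,11.8300)
Δp = p'−p = (0.4980,2.3660); α = Δx/Fx = (249/500) / (249/100) = 1/5
check: Δy/Fy = (1183/500) / (1183/100) = 1/5 ✓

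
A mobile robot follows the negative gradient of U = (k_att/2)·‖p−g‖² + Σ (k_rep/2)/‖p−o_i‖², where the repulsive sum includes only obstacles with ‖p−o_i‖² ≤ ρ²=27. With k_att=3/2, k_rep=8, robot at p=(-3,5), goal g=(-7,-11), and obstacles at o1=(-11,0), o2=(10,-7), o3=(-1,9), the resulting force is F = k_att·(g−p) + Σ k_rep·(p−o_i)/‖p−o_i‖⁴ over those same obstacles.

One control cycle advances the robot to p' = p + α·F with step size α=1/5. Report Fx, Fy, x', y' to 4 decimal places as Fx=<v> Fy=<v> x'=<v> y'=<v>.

F_att = 3/2·(g−p) = 3/2·(-4,-16) = (-6.0000,-24.0000)
o1: d²=89 > ρ²=27 → inactive
o2: d²=313 > ρ²=27 → inactive
o3: d²=20 ≤ ρ²=27; F_rep = 8·(-2,-4)/20² = (-0.0400,-0.0800)
F = F_att + ΣF_rep = (-6.0400,-24.0800)
p' = p + 1/5·F = (-4.2080,0.1840)

Fx=-6.0400 Fy=-24.0800 x'=-4.2080 y'=0.1840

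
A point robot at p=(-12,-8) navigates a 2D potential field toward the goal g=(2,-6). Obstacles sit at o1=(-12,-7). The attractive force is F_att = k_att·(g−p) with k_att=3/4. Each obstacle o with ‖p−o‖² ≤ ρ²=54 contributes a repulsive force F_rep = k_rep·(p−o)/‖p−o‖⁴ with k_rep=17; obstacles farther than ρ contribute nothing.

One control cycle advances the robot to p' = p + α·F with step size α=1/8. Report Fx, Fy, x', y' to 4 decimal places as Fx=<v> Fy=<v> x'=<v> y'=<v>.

Fx=10.5000 Fy=-15.5000 x'=-10.6875 y'=-9.9375

F_att = 3/4·(g−p) = 3/4·(14,2) = (10.5000,1.5000)
o1: d²=1 ≤ ρ²=54; F_rep = 17·(0,-1)/1² = (0.0000,-17.0000)
F = F_att + ΣF_rep = (10.5000,-15.5000)
p' = p + 1/8·F = (-10.6875,-9.9375)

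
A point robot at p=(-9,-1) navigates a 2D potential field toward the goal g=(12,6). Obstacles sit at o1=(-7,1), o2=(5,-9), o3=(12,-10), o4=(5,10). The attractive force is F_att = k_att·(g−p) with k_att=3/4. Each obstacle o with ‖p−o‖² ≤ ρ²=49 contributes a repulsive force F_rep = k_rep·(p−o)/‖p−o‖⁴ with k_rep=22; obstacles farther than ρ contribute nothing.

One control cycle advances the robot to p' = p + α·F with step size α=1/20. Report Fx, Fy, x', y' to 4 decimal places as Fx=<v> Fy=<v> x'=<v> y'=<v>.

F_att = 3/4·(g−p) = 3/4·(21,7) = (15.7500,5.2500)
o1: d²=8 ≤ ρ²=49; F_rep = 22·(-2,-2)/8² = (-0.6875,-0.6875)
o2: d²=260 > ρ²=49 → inactive
o3: d²=522 > ρ²=49 → inactive
o4: d²=317 > ρ²=49 → inactive
F = F_att + ΣF_rep = (15.0625,4.5625)
p' = p + 1/20·F = (-8.2469,-0.7719)

Fx=15.0625 Fy=4.5625 x'=-8.2469 y'=-0.7719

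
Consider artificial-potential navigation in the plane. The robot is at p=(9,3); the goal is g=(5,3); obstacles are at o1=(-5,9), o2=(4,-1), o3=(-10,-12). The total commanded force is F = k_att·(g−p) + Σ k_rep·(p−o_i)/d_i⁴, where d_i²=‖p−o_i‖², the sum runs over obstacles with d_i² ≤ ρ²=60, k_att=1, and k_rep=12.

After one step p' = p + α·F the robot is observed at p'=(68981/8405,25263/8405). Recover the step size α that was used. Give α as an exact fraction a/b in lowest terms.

α = 1/5

F_att = 1·(g−p) = 1·(-4,0) = (-4.0000,0.0000)
o1: d²=232 > ρ²=60 → inactive
o2: d²=41 ≤ ρ²=60; F_rep = 12·(5,4)/41² = (0.0357,0.0286)
o3: d²=586 > ρ²=60 → inactive
F = F_att + ΣF_rep = (-3.9643,0.0286)
Δp = p'−p = (-0.7929,0.0057); α = Δx/Fx = (-6664/8405) / (-6664/1681) = 1/5
check: Δy/Fy = (48/8405) / (48/1681) = 1/5 ✓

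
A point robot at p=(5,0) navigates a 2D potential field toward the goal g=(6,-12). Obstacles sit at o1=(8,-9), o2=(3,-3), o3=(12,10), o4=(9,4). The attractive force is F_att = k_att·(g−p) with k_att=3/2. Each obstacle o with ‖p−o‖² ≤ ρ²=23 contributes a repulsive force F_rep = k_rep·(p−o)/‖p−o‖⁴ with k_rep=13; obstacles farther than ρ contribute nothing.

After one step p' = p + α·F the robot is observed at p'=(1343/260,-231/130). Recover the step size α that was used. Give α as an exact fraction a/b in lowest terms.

F_att = 3/2·(g−p) = 3/2·(1,-12) = (1.5000,-18.0000)
o1: d²=90 > ρ²=23 → inactive
o2: d²=13 ≤ ρ²=23; F_rep = 13·(2,3)/13² = (0.1538,0.2308)
o3: d²=149 > ρ²=23 → inactive
o4: d²=32 > ρ²=23 → inactive
F = F_att + ΣF_rep = (1.6538,-17.7692)
Δp = p'−p = (0.1654,-1.7769); α = Δx/Fx = (43/260) / (43/26) = 1/10
check: Δy/Fy = (-231/130) / (-231/13) = 1/10 ✓

α = 1/10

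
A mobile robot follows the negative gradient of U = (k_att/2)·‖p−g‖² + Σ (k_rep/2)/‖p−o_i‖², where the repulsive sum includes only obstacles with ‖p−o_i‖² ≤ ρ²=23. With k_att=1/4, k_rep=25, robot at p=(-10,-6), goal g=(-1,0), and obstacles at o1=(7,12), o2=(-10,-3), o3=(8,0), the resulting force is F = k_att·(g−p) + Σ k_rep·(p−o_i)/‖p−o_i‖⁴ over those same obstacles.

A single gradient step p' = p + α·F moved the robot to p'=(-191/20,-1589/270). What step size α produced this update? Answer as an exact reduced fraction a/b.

α = 1/5

F_att = 1/4·(g−p) = 1/4·(9,6) = (2.2500,1.5000)
o1: d²=613 > ρ²=23 → inactive
o2: d²=9 ≤ ρ²=23; F_rep = 25·(0,-3)/9² = (0.0000,-0.9259)
o3: d²=360 > ρ²=23 → inactive
F = F_att + ΣF_rep = (2.2500,0.5741)
Δp = p'−p = (0.4500,0.1148); α = Δx/Fx = (9/20) / (9/4) = 1/5
check: Δy/Fy = (31/270) / (31/54) = 1/5 ✓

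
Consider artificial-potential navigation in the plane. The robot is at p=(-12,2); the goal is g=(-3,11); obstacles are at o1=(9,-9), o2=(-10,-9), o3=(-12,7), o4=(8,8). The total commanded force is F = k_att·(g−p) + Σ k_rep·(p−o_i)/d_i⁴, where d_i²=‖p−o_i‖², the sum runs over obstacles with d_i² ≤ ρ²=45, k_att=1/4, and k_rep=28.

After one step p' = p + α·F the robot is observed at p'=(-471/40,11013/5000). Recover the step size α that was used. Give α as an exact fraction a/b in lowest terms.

F_att = 1/4·(g−p) = 1/4·(9,9) = (2.2500,2.2500)
o1: d²=562 > ρ²=45 → inactive
o2: d²=125 > ρ²=45 → inactive
o3: d²=25 ≤ ρ²=45; F_rep = 28·(0,-5)/25² = (0.0000,-0.2240)
o4: d²=436 > ρ²=45 → inactive
F = F_att + ΣF_rep = (2.2500,2.0260)
Δp = p'−p = (0.2250,0.2026); α = Δx/Fx = (9/40) / (9/4) = 1/10
check: Δy/Fy = (1013/5000) / (1013/500) = 1/10 ✓

α = 1/10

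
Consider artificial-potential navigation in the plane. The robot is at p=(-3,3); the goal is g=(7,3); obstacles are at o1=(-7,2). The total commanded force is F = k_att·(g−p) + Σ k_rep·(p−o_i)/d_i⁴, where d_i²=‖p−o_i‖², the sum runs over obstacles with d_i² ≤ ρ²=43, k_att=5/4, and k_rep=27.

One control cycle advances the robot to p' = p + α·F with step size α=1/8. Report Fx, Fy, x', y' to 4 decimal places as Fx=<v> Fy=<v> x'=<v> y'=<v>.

Fx=12.8737 Fy=0.0934 x'=-1.3908 y'=3.0117

F_att = 5/4·(g−p) = 5/4·(10,0) = (12.5000,0.0000)
o1: d²=17 ≤ ρ²=43; F_rep = 27·(4,1)/17² = (0.3737,0.0934)
F = F_att + ΣF_rep = (12.8737,0.0934)
p' = p + 1/8·F = (-1.3908,3.0117)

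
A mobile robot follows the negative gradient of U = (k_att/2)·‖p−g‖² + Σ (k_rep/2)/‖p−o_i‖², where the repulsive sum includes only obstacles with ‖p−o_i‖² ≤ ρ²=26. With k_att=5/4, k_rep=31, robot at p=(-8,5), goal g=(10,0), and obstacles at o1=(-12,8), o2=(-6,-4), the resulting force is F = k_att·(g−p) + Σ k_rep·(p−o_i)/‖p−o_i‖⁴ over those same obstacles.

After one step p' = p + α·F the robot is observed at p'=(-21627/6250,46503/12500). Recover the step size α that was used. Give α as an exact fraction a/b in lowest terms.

α = 1/5

F_att = 5/4·(g−p) = 5/4·(18,-5) = (22.5000,-6.2500)
o1: d²=25 ≤ ρ²=26; F_rep = 31·(4,-3)/25² = (0.1984,-0.1488)
o2: d²=85 > ρ²=26 → inactive
F = F_att + ΣF_rep = (22.6984,-6.3988)
Δp = p'−p = (4.5397,-1.2798); α = Δx/Fx = (28373/6250) / (28373/1250) = 1/5
check: Δy/Fy = (-15997/12500) / (-15997/2500) = 1/5 ✓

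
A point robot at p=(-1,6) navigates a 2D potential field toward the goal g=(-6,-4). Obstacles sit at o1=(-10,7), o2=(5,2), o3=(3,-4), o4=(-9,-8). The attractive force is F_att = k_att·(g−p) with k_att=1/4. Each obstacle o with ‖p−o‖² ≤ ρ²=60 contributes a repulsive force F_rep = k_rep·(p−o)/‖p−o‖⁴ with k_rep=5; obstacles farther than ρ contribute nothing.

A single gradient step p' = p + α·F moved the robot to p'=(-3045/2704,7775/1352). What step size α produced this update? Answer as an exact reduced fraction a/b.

α = 1/10

F_att = 1/4·(g−p) = 1/4·(-5,-10) = (-1.2500,-2.5000)
o1: d²=82 > ρ²=60 → inactive
o2: d²=52 ≤ ρ²=60; F_rep = 5·(-6,4)/52² = (-0.0111,0.0074)
o3: d²=116 > ρ²=60 → inactive
o4: d²=260 > ρ²=60 → inactive
F = F_att + ΣF_rep = (-1.2611,-2.4926)
Δp = p'−p = (-0.1261,-0.2493); α = Δx/Fx = (-341/2704) / (-1705/1352) = 1/10
check: Δy/Fy = (-337/1352) / (-1685/676) = 1/10 ✓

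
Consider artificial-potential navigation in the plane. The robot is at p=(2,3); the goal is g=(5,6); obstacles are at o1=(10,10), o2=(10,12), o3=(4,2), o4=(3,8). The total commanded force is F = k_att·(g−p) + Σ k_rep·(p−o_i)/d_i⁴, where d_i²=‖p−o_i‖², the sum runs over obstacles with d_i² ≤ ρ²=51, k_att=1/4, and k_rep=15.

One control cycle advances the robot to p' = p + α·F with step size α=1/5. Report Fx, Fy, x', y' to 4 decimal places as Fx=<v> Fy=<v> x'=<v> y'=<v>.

F_att = 1/4·(g−p) = 1/4·(3,3) = (0.7500,0.7500)
o1: d²=113 > ρ²=51 → inactive
o2: d²=145 > ρ²=51 → inactive
o3: d²=5 ≤ ρ²=51; F_rep = 15·(-2,1)/5² = (-1.2000,0.6000)
o4: d²=26 ≤ ρ²=51; F_rep = 15·(-1,-5)/26² = (-0.0222,-0.1109)
F = F_att + ΣF_rep = (-0.4722,1.2391)
p' = p + 1/5·F = (1.9056,3.2478)

Fx=-0.4722 Fy=1.2391 x'=1.9056 y'=3.2478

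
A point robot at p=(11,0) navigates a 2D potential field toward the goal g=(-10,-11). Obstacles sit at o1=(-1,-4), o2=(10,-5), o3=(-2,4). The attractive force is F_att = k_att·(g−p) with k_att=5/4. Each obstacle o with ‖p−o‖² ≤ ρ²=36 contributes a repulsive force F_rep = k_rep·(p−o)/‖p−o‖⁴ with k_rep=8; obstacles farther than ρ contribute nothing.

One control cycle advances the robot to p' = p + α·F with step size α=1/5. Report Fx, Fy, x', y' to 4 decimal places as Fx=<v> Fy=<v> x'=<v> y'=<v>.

F_att = 5/4·(g−p) = 5/4·(-21,-11) = (-26.2500,-13.7500)
o1: d²=160 > ρ²=36 → inactive
o2: d²=26 ≤ ρ²=36; F_rep = 8·(1,5)/26² = (0.0118,0.0592)
o3: d²=185 > ρ²=36 → inactive
F = F_att + ΣF_rep = (-26.2382,-13.6908)
p' = p + 1/5·F = (5.7524,-2.7382)

Fx=-26.2382 Fy=-13.6908 x'=5.7524 y'=-2.7382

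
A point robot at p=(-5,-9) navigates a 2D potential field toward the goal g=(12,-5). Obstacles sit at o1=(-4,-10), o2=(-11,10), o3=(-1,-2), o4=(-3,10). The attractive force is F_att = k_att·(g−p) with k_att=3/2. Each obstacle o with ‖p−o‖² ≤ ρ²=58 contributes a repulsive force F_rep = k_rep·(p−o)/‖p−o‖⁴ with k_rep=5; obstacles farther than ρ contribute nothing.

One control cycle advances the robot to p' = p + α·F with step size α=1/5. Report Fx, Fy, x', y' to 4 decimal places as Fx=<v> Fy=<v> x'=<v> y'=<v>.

F_att = 3/2·(g−p) = 3/2·(17,4) = (25.5000,6.0000)
o1: d²=2 ≤ ρ²=58; F_rep = 5·(-1,1)/2² = (-1.2500,1.2500)
o2: d²=397 > ρ²=58 → inactive
o3: d²=65 > ρ²=58 → inactive
o4: d²=365 > ρ²=58 → inactive
F = F_att + ΣF_rep = (24.2500,7.2500)
p' = p + 1/5·F = (-0.1500,-7.5500)

Fx=24.2500 Fy=7.2500 x'=-0.1500 y'=-7.5500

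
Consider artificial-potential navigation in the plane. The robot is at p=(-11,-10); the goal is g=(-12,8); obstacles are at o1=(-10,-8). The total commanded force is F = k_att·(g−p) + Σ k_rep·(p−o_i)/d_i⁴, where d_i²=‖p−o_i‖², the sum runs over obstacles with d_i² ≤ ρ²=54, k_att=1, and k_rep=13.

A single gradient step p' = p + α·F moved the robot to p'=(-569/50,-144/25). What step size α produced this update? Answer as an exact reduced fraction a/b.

F_att = 1·(g−p) = 1·(-1,18) = (-1.0000,18.0000)
o1: d²=5 ≤ ρ²=54; F_rep = 13·(-1,-2)/5² = (-0.5200,-1.0400)
F = F_att + ΣF_rep = (-1.5200,16.9600)
Δp = p'−p = (-0.3800,4.2400); α = Δx/Fx = (-19/50) / (-38/25) = 1/4
check: Δy/Fy = (106/25) / (424/25) = 1/4 ✓

α = 1/4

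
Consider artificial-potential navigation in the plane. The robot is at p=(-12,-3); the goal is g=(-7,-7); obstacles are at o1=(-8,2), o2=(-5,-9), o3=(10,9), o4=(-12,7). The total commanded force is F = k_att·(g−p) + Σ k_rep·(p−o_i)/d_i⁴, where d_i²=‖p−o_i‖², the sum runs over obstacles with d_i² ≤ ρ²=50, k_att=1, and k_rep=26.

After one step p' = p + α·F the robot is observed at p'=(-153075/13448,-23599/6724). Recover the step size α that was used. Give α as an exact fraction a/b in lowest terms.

α = 1/8

F_att = 1·(g−p) = 1·(5,-4) = (5.0000,-4.0000)
o1: d²=41 ≤ ρ²=50; F_rep = 26·(-4,-5)/41² = (-0.0619,-0.0773)
o2: d²=85 > ρ²=50 → inactive
o3: d²=628 > ρ²=50 → inactive
o4: d²=100 > ρ²=50 → inactive
F = F_att + ΣF_rep = (4.9381,-4.0773)
Δp = p'−p = (0.6173,-0.5097); α = Δx/Fx = (8301/13448) / (8301/1681) = 1/8
check: Δy/Fy = (-3427/6724) / (-6854/1681) = 1/8 ✓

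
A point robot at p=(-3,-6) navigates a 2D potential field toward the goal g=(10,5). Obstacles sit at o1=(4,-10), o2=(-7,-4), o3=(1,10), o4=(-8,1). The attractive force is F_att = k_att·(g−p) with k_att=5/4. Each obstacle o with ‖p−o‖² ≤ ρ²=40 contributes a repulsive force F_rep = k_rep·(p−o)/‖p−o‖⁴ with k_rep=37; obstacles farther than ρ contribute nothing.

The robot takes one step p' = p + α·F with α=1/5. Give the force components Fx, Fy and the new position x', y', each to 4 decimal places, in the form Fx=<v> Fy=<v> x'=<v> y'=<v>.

F_att = 5/4·(g−p) = 5/4·(13,11) = (16.2500,13.7500)
o1: d²=65 > ρ²=40 → inactive
o2: d²=20 ≤ ρ²=40; F_rep = 37·(4,-2)/20² = (0.3700,-0.1850)
o3: d²=272 > ρ²=40 → inactive
o4: d²=74 > ρ²=40 → inactive
F = F_att + ΣF_rep = (16.6200,13.5650)
p' = p + 1/5·F = (0.3240,-3.2870)

Fx=16.6200 Fy=13.5650 x'=0.3240 y'=-3.2870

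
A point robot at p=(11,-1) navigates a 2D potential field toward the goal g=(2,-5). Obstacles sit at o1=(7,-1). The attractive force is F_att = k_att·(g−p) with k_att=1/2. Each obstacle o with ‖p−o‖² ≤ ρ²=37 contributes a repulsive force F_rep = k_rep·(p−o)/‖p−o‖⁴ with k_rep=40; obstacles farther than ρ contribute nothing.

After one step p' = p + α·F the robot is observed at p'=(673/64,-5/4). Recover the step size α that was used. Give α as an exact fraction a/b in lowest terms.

α = 1/8

F_att = 1/2·(g−p) = 1/2·(-9,-4) = (-4.5000,-2.0000)
o1: d²=16 ≤ ρ²=37; F_rep = 40·(4,0)/16² = (0.6250,0.0000)
F = F_att + ΣF_rep = (-3.8750,-2.0000)
Δp = p'−p = (-0.4844,-0.2500); α = Δx/Fx = (-31/64) / (-31/8) = 1/8
check: Δy/Fy = (-1/4) / (-2) = 1/8 ✓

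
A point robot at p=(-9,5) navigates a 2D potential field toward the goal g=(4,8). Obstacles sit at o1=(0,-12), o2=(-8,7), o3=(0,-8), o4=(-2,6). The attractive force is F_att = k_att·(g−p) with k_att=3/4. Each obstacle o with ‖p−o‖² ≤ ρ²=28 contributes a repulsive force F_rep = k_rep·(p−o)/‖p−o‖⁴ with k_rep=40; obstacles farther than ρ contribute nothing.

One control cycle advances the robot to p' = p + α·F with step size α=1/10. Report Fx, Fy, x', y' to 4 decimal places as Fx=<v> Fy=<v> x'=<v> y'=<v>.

F_att = 3/4·(g−p) = 3/4·(13,3) = (9.7500,2.2500)
o1: d²=370 > ρ²=28 → inactive
o2: d²=5 ≤ ρ²=28; F_rep = 40·(-1,-2)/5² = (-1.6000,-3.2000)
o3: d²=250 > ρ²=28 → inactive
o4: d²=50 > ρ²=28 → inactive
F = F_att + ΣF_rep = (8.1500,-0.9500)
p' = p + 1/10·F = (-8.1850,4.9050)

Fx=8.1500 Fy=-0.9500 x'=-8.1850 y'=4.9050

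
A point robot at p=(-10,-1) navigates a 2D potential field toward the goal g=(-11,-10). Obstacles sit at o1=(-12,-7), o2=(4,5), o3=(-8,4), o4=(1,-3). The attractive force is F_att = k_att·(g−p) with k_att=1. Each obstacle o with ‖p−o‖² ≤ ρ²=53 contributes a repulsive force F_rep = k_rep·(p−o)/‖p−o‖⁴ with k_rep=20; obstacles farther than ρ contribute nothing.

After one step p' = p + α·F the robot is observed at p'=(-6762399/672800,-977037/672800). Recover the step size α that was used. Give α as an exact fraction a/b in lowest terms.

α = 1/20

F_att = 1·(g−p) = 1·(-1,-9) = (-1.0000,-9.0000)
o1: d²=40 ≤ ρ²=53; F_rep = 20·(2,6)/40² = (0.0250,0.0750)
o2: d²=232 > ρ²=53 → inactive
o3: d²=29 ≤ ρ²=53; F_rep = 20·(-2,-5)/29² = (-0.0476,-0.1189)
o4: d²=125 > ρ²=53 → inactive
F = F_att + ΣF_rep = (-1.0226,-9.0439)
Δp = p'−p = (-0.0511,-0.4522); α = Δx/Fx = (-34399/672800) / (-34399/33640) = 1/20
check: Δy/Fy = (-304237/672800) / (-304237/33640) = 1/20 ✓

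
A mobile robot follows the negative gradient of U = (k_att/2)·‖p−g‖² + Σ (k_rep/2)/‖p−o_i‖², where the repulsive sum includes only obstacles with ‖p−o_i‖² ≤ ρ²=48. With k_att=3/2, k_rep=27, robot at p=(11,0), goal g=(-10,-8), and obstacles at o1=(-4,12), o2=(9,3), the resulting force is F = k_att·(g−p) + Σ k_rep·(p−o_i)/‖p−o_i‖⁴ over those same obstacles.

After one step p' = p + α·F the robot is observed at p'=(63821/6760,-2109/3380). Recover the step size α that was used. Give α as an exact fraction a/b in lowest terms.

F_att = 3/2·(g−p) = 3/2·(-21,-8) = (-31.5000,-12.0000)
o1: d²=369 > ρ²=48 → inactive
o2: d²=13 ≤ ρ²=48; F_rep = 27·(2,-3)/13² = (0.3195,-0.4793)
F = F_att + ΣF_rep = (-31.1805,-12.4793)
Δp = p'−p = (-1.5590,-0.6240); α = Δx/Fx = (-10539/6760) / (-10539/338) = 1/20
check: Δy/Fy = (-2109/3380) / (-2109/169) = 1/20 ✓

α = 1/20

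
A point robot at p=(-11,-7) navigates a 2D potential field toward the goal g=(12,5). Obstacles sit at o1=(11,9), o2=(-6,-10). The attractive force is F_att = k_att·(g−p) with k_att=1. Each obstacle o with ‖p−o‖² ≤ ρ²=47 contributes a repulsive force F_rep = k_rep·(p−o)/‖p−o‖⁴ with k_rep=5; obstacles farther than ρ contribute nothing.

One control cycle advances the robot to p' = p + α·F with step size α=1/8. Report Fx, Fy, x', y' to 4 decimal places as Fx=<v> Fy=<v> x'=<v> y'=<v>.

Fx=22.9784 Fy=12.0130 x'=-8.1277 y'=-5.4984

F_att = 1·(g−p) = 1·(23,12) = (23.0000,12.0000)
o1: d²=740 > ρ²=47 → inactive
o2: d²=34 ≤ ρ²=47; F_rep = 5·(-5,3)/34² = (-0.0216,0.0130)
F = F_att + ΣF_rep = (22.9784,12.0130)
p' = p + 1/8·F = (-8.1277,-5.4984)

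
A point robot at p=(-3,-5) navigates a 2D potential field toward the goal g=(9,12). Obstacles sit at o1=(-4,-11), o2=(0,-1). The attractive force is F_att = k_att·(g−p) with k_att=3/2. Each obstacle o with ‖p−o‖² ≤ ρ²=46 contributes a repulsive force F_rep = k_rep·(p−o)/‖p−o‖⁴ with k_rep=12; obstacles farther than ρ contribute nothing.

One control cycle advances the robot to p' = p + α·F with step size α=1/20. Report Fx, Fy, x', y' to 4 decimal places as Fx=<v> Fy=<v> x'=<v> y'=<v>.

Fx=17.9512 Fy=25.4758 x'=-2.1024 y'=-3.7262

F_att = 3/2·(g−p) = 3/2·(12,17) = (18.0000,25.5000)
o1: d²=37 ≤ ρ²=46; F_rep = 12·(1,6)/37² = (0.0088,0.0526)
o2: d²=25 ≤ ρ²=46; F_rep = 12·(-3,-4)/25² = (-0.0576,-0.0768)
F = F_att + ΣF_rep = (17.9512,25.4758)
p' = p + 1/20·F = (-2.1024,-3.7262)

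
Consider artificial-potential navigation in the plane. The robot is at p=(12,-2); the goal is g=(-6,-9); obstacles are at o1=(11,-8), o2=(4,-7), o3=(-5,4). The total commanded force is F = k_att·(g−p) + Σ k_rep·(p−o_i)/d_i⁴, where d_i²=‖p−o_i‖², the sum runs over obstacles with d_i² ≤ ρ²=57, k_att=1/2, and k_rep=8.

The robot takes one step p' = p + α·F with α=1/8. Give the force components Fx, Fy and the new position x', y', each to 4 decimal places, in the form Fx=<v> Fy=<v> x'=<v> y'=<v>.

F_att = 1/2·(g−p) = 1/2·(-18,-7) = (-9.0000,-3.5000)
o1: d²=37 ≤ ρ²=57; F_rep = 8·(1,6)/37² = (0.0058,0.0351)
o2: d²=89 > ρ²=57 → inactive
o3: d²=325 > ρ²=57 → inactive
F = F_att + ΣF_rep = (-8.9942,-3.4649)
p' = p + 1/8·F = (10.8757,-2.4331)

Fx=-8.9942 Fy=-3.4649 x'=10.8757 y'=-2.4331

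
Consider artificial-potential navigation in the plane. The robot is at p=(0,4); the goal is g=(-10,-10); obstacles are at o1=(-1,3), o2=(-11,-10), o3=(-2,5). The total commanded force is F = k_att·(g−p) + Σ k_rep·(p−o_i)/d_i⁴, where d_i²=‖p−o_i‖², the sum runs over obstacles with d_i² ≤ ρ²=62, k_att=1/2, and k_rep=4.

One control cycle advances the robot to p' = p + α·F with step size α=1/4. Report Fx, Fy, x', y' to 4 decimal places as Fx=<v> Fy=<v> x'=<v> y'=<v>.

F_att = 1/2·(g−p) = 1/2·(-10,-14) = (-5.0000,-7.0000)
o1: d²=2 ≤ ρ²=62; F_rep = 4·(1,1)/2² = (1.0000,1.0000)
o2: d²=317 > ρ²=62 → inactive
o3: d²=5 ≤ ρ²=62; F_rep = 4·(2,-1)/5² = (0.3200,-0.1600)
F = F_att + ΣF_rep = (-3.6800,-6.1600)
p' = p + 1/4·F = (-0.9200,2.4600)

Fx=-3.6800 Fy=-6.1600 x'=-0.9200 y'=2.4600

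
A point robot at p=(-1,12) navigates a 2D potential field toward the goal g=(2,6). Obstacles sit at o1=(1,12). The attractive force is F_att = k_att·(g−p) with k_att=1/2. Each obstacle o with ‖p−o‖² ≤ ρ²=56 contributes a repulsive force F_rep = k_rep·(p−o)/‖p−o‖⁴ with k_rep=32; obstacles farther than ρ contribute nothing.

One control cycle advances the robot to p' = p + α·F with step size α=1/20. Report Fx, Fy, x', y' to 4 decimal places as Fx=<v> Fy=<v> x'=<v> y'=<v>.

F_att = 1/2·(g−p) = 1/2·(3,-6) = (1.5000,-3.0000)
o1: d²=4 ≤ ρ²=56; F_rep = 32·(-2,0)/4² = (-4.0000,0.0000)
F = F_att + ΣF_rep = (-2.5000,-3.0000)
p' = p + 1/20·F = (-1.1250,11.8500)

Fx=-2.5000 Fy=-3.0000 x'=-1.1250 y'=11.8500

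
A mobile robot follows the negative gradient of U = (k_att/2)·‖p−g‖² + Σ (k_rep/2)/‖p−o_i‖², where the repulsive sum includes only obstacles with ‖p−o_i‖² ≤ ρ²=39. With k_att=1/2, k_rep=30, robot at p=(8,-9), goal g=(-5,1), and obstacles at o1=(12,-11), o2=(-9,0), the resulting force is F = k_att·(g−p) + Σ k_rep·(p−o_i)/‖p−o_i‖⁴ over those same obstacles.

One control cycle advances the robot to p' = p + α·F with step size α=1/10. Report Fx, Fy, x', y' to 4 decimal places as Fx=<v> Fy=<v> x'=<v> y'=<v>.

Fx=-6.8000 Fy=5.1500 x'=7.3200 y'=-8.4850

F_att = 1/2·(g−p) = 1/2·(-13,10) = (-6.5000,5.0000)
o1: d²=20 ≤ ρ²=39; F_rep = 30·(-4,2)/20² = (-0.3000,0.1500)
o2: d²=370 > ρ²=39 → inactive
F = F_att + ΣF_rep = (-6.8000,5.1500)
p' = p + 1/10·F = (7.3200,-8.4850)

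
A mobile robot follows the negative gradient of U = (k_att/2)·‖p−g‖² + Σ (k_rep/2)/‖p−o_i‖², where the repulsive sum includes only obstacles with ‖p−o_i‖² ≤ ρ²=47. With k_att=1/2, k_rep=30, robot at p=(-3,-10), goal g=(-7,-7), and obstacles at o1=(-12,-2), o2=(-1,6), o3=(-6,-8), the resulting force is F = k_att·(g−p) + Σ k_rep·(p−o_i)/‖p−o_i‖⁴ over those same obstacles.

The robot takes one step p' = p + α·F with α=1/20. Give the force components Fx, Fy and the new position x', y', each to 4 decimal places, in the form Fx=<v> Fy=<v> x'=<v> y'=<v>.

Fx=-1.4675 Fy=1.1450 x'=-3.0734 y'=-9.9428

F_att = 1/2·(g−p) = 1/2·(-4,3) = (-2.0000,1.5000)
o1: d²=145 > ρ²=47 → inactive
o2: d²=260 > ρ²=47 → inactive
o3: d²=13 ≤ ρ²=47; F_rep = 30·(3,-2)/13² = (0.5325,-0.3550)
F = F_att + ΣF_rep = (-1.4675,1.1450)
p' = p + 1/20·F = (-3.0734,-9.9428)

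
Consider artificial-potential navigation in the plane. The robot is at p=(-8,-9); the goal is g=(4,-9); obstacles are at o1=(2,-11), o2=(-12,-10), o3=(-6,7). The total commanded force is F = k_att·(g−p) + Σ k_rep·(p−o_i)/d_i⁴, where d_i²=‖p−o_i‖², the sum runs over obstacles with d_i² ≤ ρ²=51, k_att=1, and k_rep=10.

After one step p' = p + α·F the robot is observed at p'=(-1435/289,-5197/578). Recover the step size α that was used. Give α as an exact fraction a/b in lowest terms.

F_att = 1·(g−p) = 1·(12,0) = (12.0000,0.0000)
o1: d²=104 > ρ²=51 → inactive
o2: d²=17 ≤ ρ²=51; F_rep = 10·(4,1)/17² = (0.1384,0.0346)
o3: d²=260 > ρ²=51 → inactive
F = F_att + ΣF_rep = (12.1384,0.0346)
Δp = p'−p = (3.0346,0.0087); α = Δx/Fx = (877/289) / (3508/289) = 1/4
check: Δy/Fy = (5/578) / (10/289) = 1/4 ✓

α = 1/4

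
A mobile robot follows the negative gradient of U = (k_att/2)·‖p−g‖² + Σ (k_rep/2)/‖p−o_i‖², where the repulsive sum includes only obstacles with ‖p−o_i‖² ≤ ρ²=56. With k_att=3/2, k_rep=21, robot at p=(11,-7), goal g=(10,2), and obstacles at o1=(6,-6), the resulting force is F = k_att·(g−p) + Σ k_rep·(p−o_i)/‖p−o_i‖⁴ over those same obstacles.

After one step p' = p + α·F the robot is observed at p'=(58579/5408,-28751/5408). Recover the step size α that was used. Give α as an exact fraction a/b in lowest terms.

α = 1/8

F_att = 3/2·(g−p) = 3/2·(-1,9) = (-1.5000,13.5000)
o1: d²=26 ≤ ρ²=56; F_rep = 21·(5,-1)/26² = (0.1553,-0.0311)
F = F_att + ΣF_rep = (-1.3447,13.4689)
Δp = p'−p = (-0.1681,1.6836); α = Δx/Fx = (-909/5408) / (-909/676) = 1/8
check: Δy/Fy = (9105/5408) / (9105/676) = 1/8 ✓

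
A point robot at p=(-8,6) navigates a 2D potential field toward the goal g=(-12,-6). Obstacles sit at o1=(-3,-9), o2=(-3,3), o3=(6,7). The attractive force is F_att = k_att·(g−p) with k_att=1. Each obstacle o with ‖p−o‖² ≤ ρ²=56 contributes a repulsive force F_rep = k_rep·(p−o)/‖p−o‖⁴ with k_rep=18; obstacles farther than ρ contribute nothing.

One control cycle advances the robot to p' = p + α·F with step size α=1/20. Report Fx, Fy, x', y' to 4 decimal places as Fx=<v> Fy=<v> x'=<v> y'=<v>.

F_att = 1·(g−p) = 1·(-4,-12) = (-4.0000,-12.0000)
o1: d²=250 > ρ²=56 → inactive
o2: d²=34 ≤ ρ²=56; F_rep = 18·(-5,3)/34² = (-0.0779,0.0467)
o3: d²=197 > ρ²=56 → inactive
F = F_att + ΣF_rep = (-4.0779,-11.9533)
p' = p + 1/20·F = (-8.2039,5.4023)

Fx=-4.0779 Fy=-11.9533 x'=-8.2039 y'=5.4023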